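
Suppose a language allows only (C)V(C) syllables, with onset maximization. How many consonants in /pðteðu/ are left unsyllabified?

Under (C)V(C), the unsyllabifiable consonants are /p/, /ð/ (at most one coda consonant is licensed; onsets are limited to one consonant).

2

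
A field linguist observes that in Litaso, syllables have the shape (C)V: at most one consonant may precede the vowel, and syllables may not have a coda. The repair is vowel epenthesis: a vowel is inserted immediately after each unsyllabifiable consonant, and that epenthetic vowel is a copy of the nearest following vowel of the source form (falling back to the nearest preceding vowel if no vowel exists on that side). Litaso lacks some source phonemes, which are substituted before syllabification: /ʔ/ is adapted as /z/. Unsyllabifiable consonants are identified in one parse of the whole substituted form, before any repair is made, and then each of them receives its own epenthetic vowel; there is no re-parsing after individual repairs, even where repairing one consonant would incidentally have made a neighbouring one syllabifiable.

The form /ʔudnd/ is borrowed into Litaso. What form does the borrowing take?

zudunudu

Substitution: /ʔ/ → /z/, giving /zudnd/.
Under (C)V, the unsyllabifiable consonants are /d/, /n/, /d/ (no codas are permitted; onsets are limited to one consonant).
Epenthesis after each stranded consonant: /d/ → /du/, /n/ → /nu/, /d/ → /du/.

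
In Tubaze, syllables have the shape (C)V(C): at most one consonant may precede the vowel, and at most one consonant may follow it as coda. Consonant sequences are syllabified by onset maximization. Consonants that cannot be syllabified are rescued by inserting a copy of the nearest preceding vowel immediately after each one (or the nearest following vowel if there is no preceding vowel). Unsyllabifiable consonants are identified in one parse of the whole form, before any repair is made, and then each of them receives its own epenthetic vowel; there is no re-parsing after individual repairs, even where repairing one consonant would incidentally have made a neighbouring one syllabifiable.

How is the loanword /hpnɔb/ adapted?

hɔpɔnɔb

The consonants /h/, /p/ cannot be parsed into a legal (C)V(C) syllable (at most one coda consonant is licensed; onsets are limited to one consonant).
Each unlicensed consonant becomes the onset of a new syllable: /h/ → /hɔ/, /p/ → /pɔ/.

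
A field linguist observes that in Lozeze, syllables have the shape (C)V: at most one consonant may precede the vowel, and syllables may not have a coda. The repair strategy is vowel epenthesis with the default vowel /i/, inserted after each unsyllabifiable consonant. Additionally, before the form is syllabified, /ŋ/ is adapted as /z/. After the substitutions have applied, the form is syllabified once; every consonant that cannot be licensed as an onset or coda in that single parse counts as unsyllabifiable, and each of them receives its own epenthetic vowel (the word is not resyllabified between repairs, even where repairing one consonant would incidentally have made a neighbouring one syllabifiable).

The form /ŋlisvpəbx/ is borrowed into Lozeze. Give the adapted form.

Substitution: /ŋ/ → /z/, giving /zlisvpəbx/.
The consonants /z/, /s/, /v/, /b/, /x/ cannot be parsed into a legal (C)V syllable (no codas are permitted; onsets are limited to one consonant).
Epenthesis after each stranded consonant: /z/ → /zi/, /s/ → /si/, /v/ → /vi/, /b/ → /bi/, /x/ → /xi/.

zilisivipəbixi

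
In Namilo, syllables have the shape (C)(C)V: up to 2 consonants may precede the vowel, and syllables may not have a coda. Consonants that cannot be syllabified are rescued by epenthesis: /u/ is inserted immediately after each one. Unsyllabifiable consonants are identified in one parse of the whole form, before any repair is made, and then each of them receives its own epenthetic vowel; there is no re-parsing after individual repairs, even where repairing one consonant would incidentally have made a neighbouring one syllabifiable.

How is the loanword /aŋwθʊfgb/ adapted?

aŋuwθʊfugubu

Syllabifying with onset maximization leaves /ŋ/, /f/, /g/, /b/ stranded (no codas are permitted; onsets may contain at most 2 consonants).
Each unlicensed consonant becomes the onset of a new syllable: /ŋ/ → /ŋu/, /f/ → /fu/, /g/ → /gu/, /b/ → /bu/.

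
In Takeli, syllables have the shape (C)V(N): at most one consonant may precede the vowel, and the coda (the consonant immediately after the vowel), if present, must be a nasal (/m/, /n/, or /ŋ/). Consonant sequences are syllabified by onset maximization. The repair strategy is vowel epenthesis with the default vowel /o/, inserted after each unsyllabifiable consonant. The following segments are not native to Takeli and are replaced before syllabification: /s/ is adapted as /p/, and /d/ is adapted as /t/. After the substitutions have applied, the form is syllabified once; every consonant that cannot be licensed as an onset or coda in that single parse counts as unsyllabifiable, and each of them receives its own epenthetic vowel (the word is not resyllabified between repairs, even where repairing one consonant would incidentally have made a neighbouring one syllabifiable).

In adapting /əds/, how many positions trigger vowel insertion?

After substitution the input is /ətp/.
The unsyllabifiable consonants are /t/, /p/; each receives one epenthetic vowel.

2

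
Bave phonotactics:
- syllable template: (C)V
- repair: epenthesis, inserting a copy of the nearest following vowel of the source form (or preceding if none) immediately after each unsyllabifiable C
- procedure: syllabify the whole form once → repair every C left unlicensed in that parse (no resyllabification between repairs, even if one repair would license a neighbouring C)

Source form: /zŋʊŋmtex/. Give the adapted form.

The consonants /z/, /ŋ/, /m/, /x/ cannot be parsed into a legal (C)V syllable (no codas are permitted; onsets are limited to one consonant).
Epenthesis after each stranded consonant: /z/ → /zʊ/, /ŋ/ → /ŋe/, /m/ → /me/, /x/ → /xe/.

zʊŋʊŋemetexe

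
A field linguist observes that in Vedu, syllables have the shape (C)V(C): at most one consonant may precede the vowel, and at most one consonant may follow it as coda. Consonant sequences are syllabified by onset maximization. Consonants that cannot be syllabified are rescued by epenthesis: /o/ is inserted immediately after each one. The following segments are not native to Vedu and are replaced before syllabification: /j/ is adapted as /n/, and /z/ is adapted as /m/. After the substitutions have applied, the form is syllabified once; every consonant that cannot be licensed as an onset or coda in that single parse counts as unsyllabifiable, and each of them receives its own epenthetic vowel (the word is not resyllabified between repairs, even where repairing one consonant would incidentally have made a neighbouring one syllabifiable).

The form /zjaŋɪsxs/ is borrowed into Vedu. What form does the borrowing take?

Substitution: /z/ → /m/, /j/ → /n/, giving /mnaŋɪsxs/.
The consonants /m/, /x/, /s/ cannot be parsed into a legal (C)V(C) syllable (at most one coda consonant is licensed; onsets are limited to one consonant).
Each unlicensed consonant becomes the onset of a new syllable: /m/ → /mo/, /x/ → /xo/, /s/ → /so/.

monaŋɪsxoso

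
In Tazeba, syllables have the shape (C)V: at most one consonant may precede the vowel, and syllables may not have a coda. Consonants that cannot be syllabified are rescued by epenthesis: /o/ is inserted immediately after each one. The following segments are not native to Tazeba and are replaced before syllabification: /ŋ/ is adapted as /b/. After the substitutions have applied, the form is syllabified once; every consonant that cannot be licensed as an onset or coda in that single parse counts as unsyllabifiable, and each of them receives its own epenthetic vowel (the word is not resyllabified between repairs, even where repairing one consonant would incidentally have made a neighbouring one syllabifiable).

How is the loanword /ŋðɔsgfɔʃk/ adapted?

Substitution: /ŋ/ → /b/, giving /bðɔsgfɔʃk/.
The consonants /b/, /s/, /g/, /ʃ/, /k/ cannot be parsed into a legal (C)V syllable (no codas are permitted; onsets are limited to one consonant).
Epenthesis after each stranded consonant: /b/ → /bo/, /s/ → /so/, /g/ → /go/, /ʃ/ → /ʃo/, /k/ → /ko/.

boðɔsogofɔʃoko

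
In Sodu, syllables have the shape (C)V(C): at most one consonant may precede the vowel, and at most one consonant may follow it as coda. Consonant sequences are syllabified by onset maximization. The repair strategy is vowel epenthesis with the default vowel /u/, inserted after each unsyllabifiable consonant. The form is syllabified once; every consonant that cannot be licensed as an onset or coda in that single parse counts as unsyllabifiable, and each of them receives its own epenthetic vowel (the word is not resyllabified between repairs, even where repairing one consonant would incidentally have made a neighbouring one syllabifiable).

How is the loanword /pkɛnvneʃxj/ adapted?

Under (C)V(C), the unsyllabifiable consonants are /p/, /v/, /x/, /j/ (at most one coda consonant is licensed; onsets are limited to one consonant).
Inserting the epenthetic vowel yields /p/ → /pu/, /v/ → /vu/, /x/ → /xu/, /j/ → /ju/.

pukɛnvuneʃxuju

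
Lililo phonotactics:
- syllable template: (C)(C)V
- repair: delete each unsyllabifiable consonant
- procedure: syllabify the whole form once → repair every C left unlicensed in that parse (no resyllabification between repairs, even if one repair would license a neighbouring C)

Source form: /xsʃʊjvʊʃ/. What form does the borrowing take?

The consonants /x/, /ʃ/ cannot be parsed into a legal (C)(C)V syllable (no codas are permitted; onsets may contain at most 2 consonants).
Deleting the stranded consonants removes /x/, /ʃ/.

sʃʊjvʊ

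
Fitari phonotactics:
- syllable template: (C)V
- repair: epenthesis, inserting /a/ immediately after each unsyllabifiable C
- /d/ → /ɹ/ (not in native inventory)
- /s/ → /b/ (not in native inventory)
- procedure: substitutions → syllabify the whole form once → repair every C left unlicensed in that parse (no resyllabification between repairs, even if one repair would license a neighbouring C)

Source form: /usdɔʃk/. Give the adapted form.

Substitution: /s/ → /b/, /d/ → /ɹ/, giving /ubɹɔʃk/.
Under (C)V, the unsyllabifiable consonants are /b/, /ʃ/, /k/ (no codas are permitted; onsets are limited to one consonant).
Each unlicensed consonant becomes the onset of a new syllable: /b/ → /ba/, /ʃ/ → /ʃa/, /k/ → /ka/.

ubaɹɔʃaka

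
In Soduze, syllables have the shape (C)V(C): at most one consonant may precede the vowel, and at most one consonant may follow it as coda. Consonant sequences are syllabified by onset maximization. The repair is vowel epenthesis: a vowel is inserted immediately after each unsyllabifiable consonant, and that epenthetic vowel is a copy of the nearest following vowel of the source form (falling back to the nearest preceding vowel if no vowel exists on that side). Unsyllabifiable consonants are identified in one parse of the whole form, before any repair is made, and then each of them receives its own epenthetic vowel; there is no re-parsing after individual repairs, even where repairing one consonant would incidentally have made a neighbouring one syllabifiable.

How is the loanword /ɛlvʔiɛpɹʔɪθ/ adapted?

The consonants /v/, /ɹ/ cannot be parsed into a legal (C)V(C) syllable (at most one coda consonant is licensed; onsets are limited to one consonant).
Each unlicensed consonant becomes the onset of a new syllable: /v/ → /vi/, /ɹ/ → /ɹɪ/.

ɛlviʔiɛpɹɪʔɪθ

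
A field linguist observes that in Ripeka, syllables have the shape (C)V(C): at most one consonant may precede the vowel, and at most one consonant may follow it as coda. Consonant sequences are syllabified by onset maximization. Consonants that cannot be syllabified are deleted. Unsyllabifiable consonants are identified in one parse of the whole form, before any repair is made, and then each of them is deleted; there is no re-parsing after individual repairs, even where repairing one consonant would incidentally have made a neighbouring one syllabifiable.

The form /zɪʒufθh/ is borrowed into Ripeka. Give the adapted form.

zɪʒuf

The consonants /θ/, /h/ cannot be parsed into a legal (C)V(C) syllable (at most one coda consonant is licensed; onsets are limited to one consonant).
Deletion applies to /θ/, /h/.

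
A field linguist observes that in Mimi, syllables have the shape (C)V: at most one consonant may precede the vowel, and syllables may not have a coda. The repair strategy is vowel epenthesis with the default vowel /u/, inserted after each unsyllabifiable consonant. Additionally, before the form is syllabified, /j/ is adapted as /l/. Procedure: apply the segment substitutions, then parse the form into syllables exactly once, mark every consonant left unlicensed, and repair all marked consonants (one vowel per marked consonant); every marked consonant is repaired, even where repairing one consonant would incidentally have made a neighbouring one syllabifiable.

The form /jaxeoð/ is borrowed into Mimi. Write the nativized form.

laxeoðu

Substitution: /j/ → /l/, giving /laxeoð/.
Syllabifying with onset maximization leaves /ð/ stranded (no codas are permitted; onsets are limited to one consonant).
Inserting the epenthetic vowel yields /ð/ → /ðu/.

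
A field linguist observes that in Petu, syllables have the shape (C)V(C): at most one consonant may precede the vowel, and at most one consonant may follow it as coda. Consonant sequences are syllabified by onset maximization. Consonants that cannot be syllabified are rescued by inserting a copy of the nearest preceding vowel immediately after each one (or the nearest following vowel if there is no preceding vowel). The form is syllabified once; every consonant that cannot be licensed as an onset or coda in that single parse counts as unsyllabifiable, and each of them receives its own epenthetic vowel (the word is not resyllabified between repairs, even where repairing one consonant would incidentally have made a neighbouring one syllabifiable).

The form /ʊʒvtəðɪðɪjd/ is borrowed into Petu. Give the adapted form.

Syllabifying with onset maximization leaves /v/, /d/ stranded (at most one coda consonant is licensed; onsets are limited to one consonant).
Inserting the epenthetic vowel yields /v/ → /vʊ/, /d/ → /dɪ/.

ʊʒvʊtəðɪðɪjdɪ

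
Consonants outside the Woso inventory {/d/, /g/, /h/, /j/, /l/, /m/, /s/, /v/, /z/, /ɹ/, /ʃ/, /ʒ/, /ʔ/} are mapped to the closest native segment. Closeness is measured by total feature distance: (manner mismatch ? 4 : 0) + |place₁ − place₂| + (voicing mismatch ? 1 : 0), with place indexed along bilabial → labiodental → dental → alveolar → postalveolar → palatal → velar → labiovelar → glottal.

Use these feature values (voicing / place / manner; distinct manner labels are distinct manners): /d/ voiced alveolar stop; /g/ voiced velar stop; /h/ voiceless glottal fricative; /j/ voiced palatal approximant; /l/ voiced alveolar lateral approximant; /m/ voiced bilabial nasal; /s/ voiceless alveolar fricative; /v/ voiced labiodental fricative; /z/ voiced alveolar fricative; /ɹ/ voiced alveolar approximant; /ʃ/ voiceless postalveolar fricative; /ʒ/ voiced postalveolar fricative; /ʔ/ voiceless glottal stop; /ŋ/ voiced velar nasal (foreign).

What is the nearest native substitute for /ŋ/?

/g/ is closest: manner differs (nasal→stop, +4), place distance 0 (velar→velar), same voicing; total 4. Next closest is /j/ at distance 5.

g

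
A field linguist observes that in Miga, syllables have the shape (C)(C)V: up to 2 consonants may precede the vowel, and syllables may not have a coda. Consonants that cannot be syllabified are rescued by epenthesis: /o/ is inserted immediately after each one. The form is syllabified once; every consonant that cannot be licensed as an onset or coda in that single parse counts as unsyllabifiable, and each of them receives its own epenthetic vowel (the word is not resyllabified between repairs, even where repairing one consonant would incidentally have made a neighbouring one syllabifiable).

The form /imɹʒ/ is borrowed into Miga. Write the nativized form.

imoɹoʒo

Under (C)(C)V, the unsyllabifiable consonants are /m/, /ɹ/, /ʒ/ (no codas are permitted; onsets may contain at most 2 consonants).
Inserting the epenthetic vowel yields /m/ → /mo/, /ɹ/ → /ɹo/, /ʒ/ → /ʒo/.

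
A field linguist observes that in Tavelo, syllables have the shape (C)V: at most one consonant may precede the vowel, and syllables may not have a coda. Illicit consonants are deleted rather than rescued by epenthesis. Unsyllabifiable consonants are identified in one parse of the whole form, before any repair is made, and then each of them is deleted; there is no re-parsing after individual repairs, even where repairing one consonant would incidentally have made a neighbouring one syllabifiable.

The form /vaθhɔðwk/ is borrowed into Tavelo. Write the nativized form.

Syllabifying with onset maximization leaves /θ/, /ð/, /w/, /k/ stranded (no codas are permitted; onsets are limited to one consonant).
Deleting the stranded consonants removes /θ/, /ð/, /w/, /k/.

vahɔ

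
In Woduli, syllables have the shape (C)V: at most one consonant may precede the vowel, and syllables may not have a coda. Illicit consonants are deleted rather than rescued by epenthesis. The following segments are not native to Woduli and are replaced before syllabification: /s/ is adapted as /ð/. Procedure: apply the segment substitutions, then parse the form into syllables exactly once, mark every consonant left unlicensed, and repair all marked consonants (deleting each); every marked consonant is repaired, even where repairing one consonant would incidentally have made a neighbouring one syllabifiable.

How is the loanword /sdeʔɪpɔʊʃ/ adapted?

deʔɪpɔʊ

Substitution: /s/ → /ð/, giving /ðdeʔɪpɔʊʃ/.
Syllabifying with onset maximization leaves /ð/, /ʃ/ stranded (no codas are permitted; onsets are limited to one consonant).
Deletion applies to /ð/, /ʃ/.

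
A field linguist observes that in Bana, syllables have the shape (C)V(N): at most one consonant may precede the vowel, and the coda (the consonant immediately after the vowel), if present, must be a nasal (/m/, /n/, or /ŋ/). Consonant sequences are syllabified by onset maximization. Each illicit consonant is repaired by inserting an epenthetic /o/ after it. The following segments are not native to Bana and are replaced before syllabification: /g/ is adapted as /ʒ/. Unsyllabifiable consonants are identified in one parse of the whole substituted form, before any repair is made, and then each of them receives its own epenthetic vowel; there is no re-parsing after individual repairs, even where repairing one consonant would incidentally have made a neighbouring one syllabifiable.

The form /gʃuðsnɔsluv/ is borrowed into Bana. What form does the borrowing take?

Substitution: /g/ → /ʒ/, giving /ʒʃuðsnɔsluv/.
Under (C)V(N), the unsyllabifiable consonants are /ʒ/, /ð/, /s/, /s/, /v/ (only a nasal (/m/, /n/, or /ŋ/) is licensed in coda position; onsets are limited to one consonant).
Each unlicensed consonant becomes the onset of a new syllable: /ʒ/ → /ʒo/, /ð/ → /ðo/, /s/ → /so/, /s/ → /so/, /v/ → /vo/.

ʒoʃuðosonɔsoluvo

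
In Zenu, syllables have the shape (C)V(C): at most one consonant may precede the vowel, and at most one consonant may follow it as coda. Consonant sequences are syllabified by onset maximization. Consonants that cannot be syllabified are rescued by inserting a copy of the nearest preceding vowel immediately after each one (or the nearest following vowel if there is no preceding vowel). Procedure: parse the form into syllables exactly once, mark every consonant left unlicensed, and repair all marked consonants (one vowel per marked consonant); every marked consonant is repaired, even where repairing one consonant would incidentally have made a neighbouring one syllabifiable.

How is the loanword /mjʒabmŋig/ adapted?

majaʒabmaŋig

Syllabifying with onset maximization leaves /m/, /j/, /m/ stranded (at most one coda consonant is licensed; onsets are limited to one consonant).
Each unlicensed consonant becomes the onset of a new syllable: /m/ → /ma/, /j/ → /ja/, /m/ → /ma/.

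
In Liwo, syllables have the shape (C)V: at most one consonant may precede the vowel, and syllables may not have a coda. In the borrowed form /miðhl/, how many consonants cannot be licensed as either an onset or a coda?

3

Syllabifying with onset maximization leaves /ð/, /h/, /l/ stranded (no codas are permitted; onsets are limited to one consonant).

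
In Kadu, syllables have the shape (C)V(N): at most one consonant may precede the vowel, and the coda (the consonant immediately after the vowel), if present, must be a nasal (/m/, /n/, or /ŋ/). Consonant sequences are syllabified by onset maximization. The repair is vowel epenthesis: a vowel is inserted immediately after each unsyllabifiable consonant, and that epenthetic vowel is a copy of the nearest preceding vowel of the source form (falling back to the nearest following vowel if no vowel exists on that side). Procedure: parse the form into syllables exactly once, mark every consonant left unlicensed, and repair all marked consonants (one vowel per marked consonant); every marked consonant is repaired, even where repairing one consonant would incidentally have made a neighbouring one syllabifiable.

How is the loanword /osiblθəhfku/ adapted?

The consonants /b/, /l/, /h/, /f/ cannot be parsed into a legal (C)V(N) syllable (only a nasal (/m/, /n/, or /ŋ/) is licensed in coda position; onsets are limited to one consonant).
Inserting the epenthetic vowel yields /b/ → /bi/, /l/ → /li/, /h/ → /hə/, /f/ → /fə/.

osibiliθəhəfəku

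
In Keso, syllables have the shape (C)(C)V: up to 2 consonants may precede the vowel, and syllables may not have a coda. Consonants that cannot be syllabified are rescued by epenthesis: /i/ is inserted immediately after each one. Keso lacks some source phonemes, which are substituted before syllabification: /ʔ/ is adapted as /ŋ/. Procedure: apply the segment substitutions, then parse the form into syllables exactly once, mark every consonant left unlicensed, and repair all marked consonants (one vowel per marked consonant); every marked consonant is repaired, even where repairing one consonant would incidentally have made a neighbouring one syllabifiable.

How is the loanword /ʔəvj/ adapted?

ŋəviji

Substitution: /ʔ/ → /ŋ/, giving /ŋəvj/.
The consonants /v/, /j/ cannot be parsed into a legal (C)(C)V syllable (no codas are permitted; onsets may contain at most 2 consonants).
Epenthesis after each stranded consonant: /v/ → /vi/, /j/ → /ji/.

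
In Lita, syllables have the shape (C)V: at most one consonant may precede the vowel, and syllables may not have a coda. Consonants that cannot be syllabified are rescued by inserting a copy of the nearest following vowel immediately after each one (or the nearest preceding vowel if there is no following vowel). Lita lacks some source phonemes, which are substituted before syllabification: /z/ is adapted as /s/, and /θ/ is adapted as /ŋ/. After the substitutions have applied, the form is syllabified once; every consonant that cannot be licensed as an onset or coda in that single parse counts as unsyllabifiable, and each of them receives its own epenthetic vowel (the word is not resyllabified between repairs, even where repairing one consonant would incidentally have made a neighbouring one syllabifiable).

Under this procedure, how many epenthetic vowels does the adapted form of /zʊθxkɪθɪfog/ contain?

3

After substitution the input is /sʊŋxkɪŋɪfog/.
The unsyllabifiable consonants are /ŋ/, /x/, /g/; each receives one epenthetic vowel.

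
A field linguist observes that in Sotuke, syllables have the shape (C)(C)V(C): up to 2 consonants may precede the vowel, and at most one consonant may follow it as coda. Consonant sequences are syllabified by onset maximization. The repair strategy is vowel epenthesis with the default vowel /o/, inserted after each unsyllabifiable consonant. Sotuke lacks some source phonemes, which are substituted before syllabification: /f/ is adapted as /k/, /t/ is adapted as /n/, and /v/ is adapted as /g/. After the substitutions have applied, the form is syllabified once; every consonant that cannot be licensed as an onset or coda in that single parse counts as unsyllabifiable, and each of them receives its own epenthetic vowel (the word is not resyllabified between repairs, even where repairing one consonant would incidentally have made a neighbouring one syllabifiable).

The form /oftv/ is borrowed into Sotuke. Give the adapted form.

Substitution: /f/ → /k/, /t/ → /n/, /v/ → /g/, giving /okng/.
Under (C)(C)V(C), the unsyllabifiable consonants are /n/, /g/ (at most one coda consonant is licensed; onsets may contain at most 2 consonants).
Inserting the epenthetic vowel yields /n/ → /no/, /g/ → /go/.

oknogo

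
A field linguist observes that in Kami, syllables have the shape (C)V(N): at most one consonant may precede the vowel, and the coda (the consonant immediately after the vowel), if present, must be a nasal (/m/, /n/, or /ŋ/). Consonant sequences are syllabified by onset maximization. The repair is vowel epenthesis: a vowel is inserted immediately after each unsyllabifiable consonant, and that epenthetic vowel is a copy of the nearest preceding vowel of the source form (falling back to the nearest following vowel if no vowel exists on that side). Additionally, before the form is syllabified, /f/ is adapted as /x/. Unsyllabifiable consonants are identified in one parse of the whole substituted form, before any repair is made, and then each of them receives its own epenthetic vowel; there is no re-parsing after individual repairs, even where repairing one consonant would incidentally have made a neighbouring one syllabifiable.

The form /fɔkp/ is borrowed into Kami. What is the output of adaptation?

Substitution: /f/ → /x/, giving /xɔkp/.
The consonants /k/, /p/ cannot be parsed into a legal (C)V(N) syllable (only a nasal (/m/, /n/, or /ŋ/) is licensed in coda position; onsets are limited to one consonant).
Epenthesis after each stranded consonant: /k/ → /kɔ/, /p/ → /pɔ/.

xɔkɔpɔ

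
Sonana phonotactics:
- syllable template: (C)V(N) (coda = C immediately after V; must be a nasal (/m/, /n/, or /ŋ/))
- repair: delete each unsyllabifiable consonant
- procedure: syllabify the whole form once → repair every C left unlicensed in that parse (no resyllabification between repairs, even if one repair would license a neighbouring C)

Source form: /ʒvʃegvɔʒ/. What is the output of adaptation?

ʃevɔ

The consonants /ʒ/, /v/, /g/, /ʒ/ cannot be parsed into a legal (C)V(N) syllable (only a nasal (/m/, /n/, or /ŋ/) is licensed in coda position; onsets are limited to one consonant).
Deletion applies to /ʒ/, /v/, /g/, /ʒ/.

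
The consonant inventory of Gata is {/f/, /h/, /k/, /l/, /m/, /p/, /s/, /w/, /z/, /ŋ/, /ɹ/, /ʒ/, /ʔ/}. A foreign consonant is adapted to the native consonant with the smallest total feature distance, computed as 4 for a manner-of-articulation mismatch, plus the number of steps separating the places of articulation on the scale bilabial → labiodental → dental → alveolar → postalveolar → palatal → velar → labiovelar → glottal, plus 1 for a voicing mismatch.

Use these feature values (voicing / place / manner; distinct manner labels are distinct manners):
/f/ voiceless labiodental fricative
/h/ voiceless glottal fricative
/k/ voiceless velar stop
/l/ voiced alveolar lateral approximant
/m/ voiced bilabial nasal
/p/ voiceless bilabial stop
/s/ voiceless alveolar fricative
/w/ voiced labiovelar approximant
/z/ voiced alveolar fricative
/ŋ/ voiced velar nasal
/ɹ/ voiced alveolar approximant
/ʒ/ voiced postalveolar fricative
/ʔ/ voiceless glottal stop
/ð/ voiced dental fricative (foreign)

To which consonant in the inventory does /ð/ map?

z

/z/ is closest: same manner (fricative), place distance 1 (dental→alveolar), same voicing; total 1. Next closest is /f/ at distance 2.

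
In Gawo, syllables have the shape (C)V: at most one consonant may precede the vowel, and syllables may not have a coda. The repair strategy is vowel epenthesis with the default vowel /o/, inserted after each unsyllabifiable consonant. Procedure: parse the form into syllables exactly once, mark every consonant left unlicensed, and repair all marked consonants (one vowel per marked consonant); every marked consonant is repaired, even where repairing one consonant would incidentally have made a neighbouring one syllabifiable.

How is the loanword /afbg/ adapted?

Syllabifying with onset maximization leaves /f/, /b/, /g/ stranded (no codas are permitted; onsets are limited to one consonant).
Epenthesis after each stranded consonant: /f/ → /fo/, /b/ → /bo/, /g/ → /go/.

afobogo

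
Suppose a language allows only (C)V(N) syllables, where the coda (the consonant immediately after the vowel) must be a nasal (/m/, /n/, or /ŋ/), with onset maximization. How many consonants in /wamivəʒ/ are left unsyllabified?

Under (C)V(N), the unsyllabifiable consonants are /ʒ/ (only a nasal (/m/, /n/, or /ŋ/) is licensed in coda position; onsets are limited to one consonant).

1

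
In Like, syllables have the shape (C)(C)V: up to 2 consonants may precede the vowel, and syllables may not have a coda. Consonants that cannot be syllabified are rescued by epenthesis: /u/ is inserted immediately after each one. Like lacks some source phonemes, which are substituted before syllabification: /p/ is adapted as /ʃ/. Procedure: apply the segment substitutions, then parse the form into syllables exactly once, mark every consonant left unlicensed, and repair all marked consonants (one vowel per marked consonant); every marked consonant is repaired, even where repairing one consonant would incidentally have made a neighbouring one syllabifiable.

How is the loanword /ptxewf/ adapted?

Substitution: /p/ → /ʃ/, giving /ʃtxewf/.
Syllabifying with onset maximization leaves /ʃ/, /w/, /f/ stranded (no codas are permitted; onsets may contain at most 2 consonants).
Epenthesis after each stranded consonant: /ʃ/ → /ʃu/, /w/ → /wu/, /f/ → /fu/.

ʃutxewufu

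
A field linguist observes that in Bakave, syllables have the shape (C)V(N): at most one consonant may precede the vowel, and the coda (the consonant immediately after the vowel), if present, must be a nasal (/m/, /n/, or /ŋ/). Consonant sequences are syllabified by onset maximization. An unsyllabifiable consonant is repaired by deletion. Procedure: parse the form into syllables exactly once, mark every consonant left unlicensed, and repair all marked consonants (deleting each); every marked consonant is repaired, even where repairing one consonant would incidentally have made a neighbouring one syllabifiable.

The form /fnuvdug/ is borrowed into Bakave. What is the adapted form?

Under (C)V(N), the unsyllabifiable consonants are /f/, /v/, /g/ (only a nasal (/m/, /n/, or /ŋ/) is licensed in coda position; onsets are limited to one consonant).
Deletion applies to /f/, /v/, /g/.

nudu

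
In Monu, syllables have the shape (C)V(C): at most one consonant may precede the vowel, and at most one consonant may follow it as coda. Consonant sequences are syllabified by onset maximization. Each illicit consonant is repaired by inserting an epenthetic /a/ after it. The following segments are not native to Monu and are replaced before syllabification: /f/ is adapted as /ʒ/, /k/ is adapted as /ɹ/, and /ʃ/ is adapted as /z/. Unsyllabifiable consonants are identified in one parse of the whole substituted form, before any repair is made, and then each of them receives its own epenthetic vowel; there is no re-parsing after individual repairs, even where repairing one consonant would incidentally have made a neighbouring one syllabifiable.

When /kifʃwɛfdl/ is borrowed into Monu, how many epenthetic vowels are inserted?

3

After substitution the input is /ɹiʒzwɛʒdl/.
The unsyllabifiable consonants are /z/, /d/, /l/; each receives one epenthetic vowel.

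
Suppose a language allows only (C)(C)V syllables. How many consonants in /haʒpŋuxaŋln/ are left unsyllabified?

4

The consonants /ʒ/, /ŋ/, /l/, /n/ cannot be parsed into a legal (C)(C)V syllable (no codas are permitted; onsets may contain at most 2 consonants).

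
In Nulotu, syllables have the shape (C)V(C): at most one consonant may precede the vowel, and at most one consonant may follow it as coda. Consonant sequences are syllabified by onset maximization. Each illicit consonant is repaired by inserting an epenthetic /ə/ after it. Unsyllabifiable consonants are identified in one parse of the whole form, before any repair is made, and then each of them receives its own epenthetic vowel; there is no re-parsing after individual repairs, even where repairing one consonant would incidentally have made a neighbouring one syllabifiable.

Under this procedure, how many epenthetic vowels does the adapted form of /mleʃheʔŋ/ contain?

2

The unsyllabifiable consonants are /m/, /ŋ/; each receives one epenthetic vowel.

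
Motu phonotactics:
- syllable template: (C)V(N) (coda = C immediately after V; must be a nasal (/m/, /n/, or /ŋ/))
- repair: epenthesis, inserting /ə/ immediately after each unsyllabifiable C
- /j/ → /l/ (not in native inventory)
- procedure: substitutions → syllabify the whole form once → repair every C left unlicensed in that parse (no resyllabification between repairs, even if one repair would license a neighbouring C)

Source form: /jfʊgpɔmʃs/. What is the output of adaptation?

ləfʊgəpɔmʃəsə

Substitution: /j/ → /l/, giving /lfʊgpɔmʃs/.
Under (C)V(N), the unsyllabifiable consonants are /l/, /g/, /ʃ/, /s/ (only a nasal (/m/, /n/, or /ŋ/) is licensed in coda position; onsets are limited to one consonant).
Epenthesis after each stranded consonant: /l/ → /lə/, /g/ → /gə/, /ʃ/ → /ʃə/, /s/ → /sə/.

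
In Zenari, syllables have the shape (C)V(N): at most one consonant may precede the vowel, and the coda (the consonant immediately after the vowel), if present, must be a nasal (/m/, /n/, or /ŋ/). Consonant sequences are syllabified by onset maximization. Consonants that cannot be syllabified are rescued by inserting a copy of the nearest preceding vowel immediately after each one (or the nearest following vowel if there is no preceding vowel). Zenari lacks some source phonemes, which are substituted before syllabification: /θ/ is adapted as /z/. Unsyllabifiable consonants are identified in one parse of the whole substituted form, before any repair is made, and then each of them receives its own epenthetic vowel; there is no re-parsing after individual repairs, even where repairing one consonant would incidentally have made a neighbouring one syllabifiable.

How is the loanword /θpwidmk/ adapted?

Substitution: /θ/ → /z/, giving /zpwidmk/.
Under (C)V(N), the unsyllabifiable consonants are /z/, /p/, /d/, /m/, /k/ (only a nasal (/m/, /n/, or /ŋ/) is licensed in coda position; onsets are limited to one consonant).
Epenthesis after each stranded consonant: /z/ → /zi/, /p/ → /pi/, /d/ → /di/, /m/ → /mi/, /k/ → /ki/.

zipiwidimiki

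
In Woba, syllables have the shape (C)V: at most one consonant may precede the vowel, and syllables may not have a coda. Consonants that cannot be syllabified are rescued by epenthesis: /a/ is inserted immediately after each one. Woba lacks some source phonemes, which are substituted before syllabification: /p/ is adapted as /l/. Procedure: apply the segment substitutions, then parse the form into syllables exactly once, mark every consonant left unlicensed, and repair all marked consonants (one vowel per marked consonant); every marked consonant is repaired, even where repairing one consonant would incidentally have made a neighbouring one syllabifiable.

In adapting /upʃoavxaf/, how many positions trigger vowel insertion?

After substitution the input is /ulʃoavxaf/.
The unsyllabifiable consonants are /l/, /v/, /f/; each receives one epenthetic vowel.

3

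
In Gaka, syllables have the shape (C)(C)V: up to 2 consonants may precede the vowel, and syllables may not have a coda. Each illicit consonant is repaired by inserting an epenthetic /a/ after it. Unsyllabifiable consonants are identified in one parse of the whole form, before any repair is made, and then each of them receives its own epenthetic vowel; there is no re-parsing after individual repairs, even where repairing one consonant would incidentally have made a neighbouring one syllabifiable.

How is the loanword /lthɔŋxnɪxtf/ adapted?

Syllabifying with onset maximization leaves /l/, /ŋ/, /x/, /t/, /f/ stranded (no codas are permitted; onsets may contain at most 2 consonants).
Inserting the epenthetic vowel yields /l/ → /la/, /ŋ/ → /ŋa/, /x/ → /xa/, /t/ → /ta/, /f/ → /fa/.

lathɔŋaxnɪxatafa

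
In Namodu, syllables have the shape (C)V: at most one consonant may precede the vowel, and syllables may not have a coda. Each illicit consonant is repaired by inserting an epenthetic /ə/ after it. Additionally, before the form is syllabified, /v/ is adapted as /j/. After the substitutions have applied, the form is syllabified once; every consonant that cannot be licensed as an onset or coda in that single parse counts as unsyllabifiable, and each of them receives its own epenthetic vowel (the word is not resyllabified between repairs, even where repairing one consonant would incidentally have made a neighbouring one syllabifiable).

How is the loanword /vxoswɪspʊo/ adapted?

Substitution: /v/ → /j/, giving /jxoswɪspʊo/.
Under (C)V, the unsyllabifiable consonants are /j/, /s/, /s/ (no codas are permitted; onsets are limited to one consonant).
Each unlicensed consonant becomes the onset of a new syllable: /j/ → /jə/, /s/ → /sə/, /s/ → /sə/.

jəxosəwɪsəpʊo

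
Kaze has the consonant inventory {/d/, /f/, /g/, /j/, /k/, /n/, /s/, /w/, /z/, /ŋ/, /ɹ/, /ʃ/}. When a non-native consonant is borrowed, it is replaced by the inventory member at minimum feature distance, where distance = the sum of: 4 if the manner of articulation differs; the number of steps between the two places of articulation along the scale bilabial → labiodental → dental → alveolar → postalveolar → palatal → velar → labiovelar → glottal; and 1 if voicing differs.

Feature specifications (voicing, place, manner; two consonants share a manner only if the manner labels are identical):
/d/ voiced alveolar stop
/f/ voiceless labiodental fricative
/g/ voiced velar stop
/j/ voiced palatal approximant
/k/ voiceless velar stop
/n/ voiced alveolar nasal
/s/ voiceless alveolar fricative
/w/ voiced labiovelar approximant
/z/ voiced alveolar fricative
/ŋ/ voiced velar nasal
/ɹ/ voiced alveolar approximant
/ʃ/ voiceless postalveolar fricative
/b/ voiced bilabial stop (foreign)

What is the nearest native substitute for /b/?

/d/ is closest: same manner (stop), place distance 3 (bilabial→alveolar), same voicing; total 3. Next closest is /f/ at distance 6.

d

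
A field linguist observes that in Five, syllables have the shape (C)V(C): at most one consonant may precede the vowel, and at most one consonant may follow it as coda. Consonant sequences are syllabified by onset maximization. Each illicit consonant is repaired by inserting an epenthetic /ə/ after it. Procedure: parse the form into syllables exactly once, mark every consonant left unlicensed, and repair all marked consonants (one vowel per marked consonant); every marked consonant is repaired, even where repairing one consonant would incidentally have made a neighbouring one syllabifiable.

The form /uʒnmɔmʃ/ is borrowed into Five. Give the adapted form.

uʒnəmɔmʃə

Under (C)V(C), the unsyllabifiable consonants are /n/, /ʃ/ (at most one coda consonant is licensed; onsets are limited to one consonant).
Inserting the epenthetic vowel yields /n/ → /nə/, /ʃ/ → /ʃə/.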